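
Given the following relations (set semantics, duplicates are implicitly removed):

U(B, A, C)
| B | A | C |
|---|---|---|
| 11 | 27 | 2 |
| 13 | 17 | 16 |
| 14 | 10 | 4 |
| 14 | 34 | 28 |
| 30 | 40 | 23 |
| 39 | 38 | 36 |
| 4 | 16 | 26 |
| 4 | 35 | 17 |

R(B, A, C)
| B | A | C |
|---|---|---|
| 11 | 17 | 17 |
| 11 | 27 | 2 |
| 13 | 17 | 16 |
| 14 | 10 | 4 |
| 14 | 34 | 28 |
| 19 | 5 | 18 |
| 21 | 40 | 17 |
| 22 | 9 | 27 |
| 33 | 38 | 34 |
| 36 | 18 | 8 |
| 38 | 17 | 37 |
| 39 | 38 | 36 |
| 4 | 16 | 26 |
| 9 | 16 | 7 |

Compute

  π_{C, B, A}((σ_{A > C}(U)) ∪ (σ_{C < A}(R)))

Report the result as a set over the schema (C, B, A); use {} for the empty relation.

{(16, 13, 17), (17, 21, 40), (17, 4, 35), (2, 11, 27), (23, 30, 40), (28, 14, 34), (34, 33, 38), (36, 39, 38), (4, 14, 10), (7, 9, 16), (8, 36, 18)}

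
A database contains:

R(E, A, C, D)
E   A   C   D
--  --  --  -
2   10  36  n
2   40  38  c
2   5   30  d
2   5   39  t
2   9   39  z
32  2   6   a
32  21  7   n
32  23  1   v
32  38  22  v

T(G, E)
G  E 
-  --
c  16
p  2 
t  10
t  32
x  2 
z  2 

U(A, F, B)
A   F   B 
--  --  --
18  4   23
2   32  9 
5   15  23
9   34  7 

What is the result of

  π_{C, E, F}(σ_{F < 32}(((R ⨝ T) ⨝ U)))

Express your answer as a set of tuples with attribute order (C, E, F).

Natural join on E: {(2, 10, 36, n, p), (2, 10, 36, n, x), (2, 10, 36, n, z), (2, 40, 38, c, p), (2, 40, 38, c, x), (2, 40, 38, c, z), (2, 5, 30, d, p), (2, 5, 30, d, x), (2, 5, 30, d, z), (2, 5, 39, t, p), (2, 5, 39, t, x), (2, 5, 39, t, z), (2, 9, 39, z, p), (2, 9, 39, z, x), (2, 9, 39, z, z), (32, 2, 6, a, t), (32, 21, 7, n, t), (32, 23, 1, v, t), (32, 38, 22, v, t)}
Natural join on A: {(2, 5, 30, d, p, 15, 23), (2, 5, 30, d, x, 15, 23), (2, 5, 30, d, z, 15, 23), (2, 5, 39, t, p, 15, 23), (2, 5, 39, t, x, 15, 23), (2, 5, 39, t, z, 15, 23), (2, 9, 39, z, p, 34, 7), (2, 9, 39, z, x, 34, 7), (2, 9, 39, z, z, 34, 7), (32, 2, 6, a, t, 32, 9)}
Selection F < 32: {(2, 5, 30, d, p, 15, 23), (2, 5, 30, d, x, 15, 23), (2, 5, 30, d, z, 15, 23), (2, 5, 39, t, p, 15, 23), (2, 5, 39, t, x, 15, 23), (2, 5, 39, t, z, 15, 23)}
Keep only column(s) C, E, F (4 duplicate(s) eliminated): {(30, 2, 15), (39, 2, 15)}

{(30, 2, 15), (39, 2, 15)}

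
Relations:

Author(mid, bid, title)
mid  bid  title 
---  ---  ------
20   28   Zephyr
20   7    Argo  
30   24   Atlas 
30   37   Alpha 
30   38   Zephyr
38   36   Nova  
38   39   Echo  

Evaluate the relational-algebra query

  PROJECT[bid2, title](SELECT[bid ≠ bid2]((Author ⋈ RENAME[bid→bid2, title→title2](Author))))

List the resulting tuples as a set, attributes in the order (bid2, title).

{(24, Alpha), (24, Zephyr), (28, Argo), (36, Echo), (37, Atlas), (37, Zephyr), (38, Alpha), (38, Atlas), (39, Nova), (7, Zephyr)}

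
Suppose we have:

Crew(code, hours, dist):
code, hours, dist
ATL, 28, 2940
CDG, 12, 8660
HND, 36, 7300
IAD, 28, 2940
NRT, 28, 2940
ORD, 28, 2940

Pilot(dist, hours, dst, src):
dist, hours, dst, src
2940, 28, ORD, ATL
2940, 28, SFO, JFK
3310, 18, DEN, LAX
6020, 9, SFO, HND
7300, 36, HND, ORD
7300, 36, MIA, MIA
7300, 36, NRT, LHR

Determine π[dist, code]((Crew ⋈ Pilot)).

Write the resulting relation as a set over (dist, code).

Natural join on hours, dist: {(ATL, 28, 2940, ORD, ATL), (ATL, 28, 2940, SFO, JFK), (HND, 36, 7300, HND, ORD), (HND, 36, 7300, MIA, MIA), (HND, 36, 7300, NRT, LHR), (IAD, 28, 2940, ORD, ATL), (IAD, 28, 2940, SFO, JFK), (NRT, 28, 2940, ORD, ATL), (NRT, 28, 2940, SFO, JFK), (ORD, 28, 2940, ORD, ATL), (ORD, 28, 2940, SFO, JFK)}
π_{dist, code} gives {(2940, ATL), (2940, IAD), (2940, NRT), (2940, ORD), (7300, HND)} (6 duplicate(s) eliminated).

{(2940, ATL), (2940, IAD), (2940, NRT), (2940, ORD), (7300, HND)}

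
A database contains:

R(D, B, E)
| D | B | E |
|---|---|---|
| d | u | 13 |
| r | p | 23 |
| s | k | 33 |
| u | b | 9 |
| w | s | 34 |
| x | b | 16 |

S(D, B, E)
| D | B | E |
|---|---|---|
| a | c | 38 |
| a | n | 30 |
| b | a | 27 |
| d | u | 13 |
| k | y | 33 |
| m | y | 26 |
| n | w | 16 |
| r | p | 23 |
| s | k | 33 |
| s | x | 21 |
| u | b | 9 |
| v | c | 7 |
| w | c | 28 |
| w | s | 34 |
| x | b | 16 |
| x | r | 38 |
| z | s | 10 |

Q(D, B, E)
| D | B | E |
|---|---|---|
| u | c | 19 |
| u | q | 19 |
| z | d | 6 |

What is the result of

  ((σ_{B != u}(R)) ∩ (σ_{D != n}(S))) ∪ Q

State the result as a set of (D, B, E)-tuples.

Filtering on B != u leaves {(r, p, 23), (s, k, 33), (u, b, 9), (w, s, 34), (x, b, 16)}.
Filtering on D != n leaves {(a, c, 38), (a, n, 30), (b, a, 27), (d, u, 13), (k, y, 33), (m, y, 26), (r, p, 23), (s, k, 33), (s, x, 21), (u, b, 9), (v, c, 7), (w, c, 28), (w, s, 34), (x, b, 16), (x, r, 38), (z, s, 10)}.
Intersection: {(r, p, 23), (s, k, 33), (u, b, 9), (w, s, 34), (x, b, 16)} with {(a, c, 38), (a, n, 30), (b, a, 27), (d, u, 13), (k, y, 33), (m, y, 26), (r, p, 23), (s, k, 33), (s, x, 21), (u, b, 9), (v, c, 7), (w, c, 28), (w, s, 34), (x, b, 16), (x, r, 38), (z, s, 10)} → {(r, p, 23), (s, k, 33), (u, b, 9), (w, s, 34), (x, b, 16)}
Union: {(r, p, 23), (s, k, 33), (u, b, 9), (w, s, 34), (x, b, 16)} with {(u, c, 19), (u, q, 19), (z, d, 6)} → {(r, p, 23), (s, k, 33), (u, b, 9), (u, c, 19), (u, q, 19), (w, s, 34), (x, b, 16), (z, d, 6)}

{(r, p, 23), (s, k, 33), (u, b, 9), (u, c, 19), (u, q, 19), (w, s, 34), (x, b, 16), (z, d, 6)}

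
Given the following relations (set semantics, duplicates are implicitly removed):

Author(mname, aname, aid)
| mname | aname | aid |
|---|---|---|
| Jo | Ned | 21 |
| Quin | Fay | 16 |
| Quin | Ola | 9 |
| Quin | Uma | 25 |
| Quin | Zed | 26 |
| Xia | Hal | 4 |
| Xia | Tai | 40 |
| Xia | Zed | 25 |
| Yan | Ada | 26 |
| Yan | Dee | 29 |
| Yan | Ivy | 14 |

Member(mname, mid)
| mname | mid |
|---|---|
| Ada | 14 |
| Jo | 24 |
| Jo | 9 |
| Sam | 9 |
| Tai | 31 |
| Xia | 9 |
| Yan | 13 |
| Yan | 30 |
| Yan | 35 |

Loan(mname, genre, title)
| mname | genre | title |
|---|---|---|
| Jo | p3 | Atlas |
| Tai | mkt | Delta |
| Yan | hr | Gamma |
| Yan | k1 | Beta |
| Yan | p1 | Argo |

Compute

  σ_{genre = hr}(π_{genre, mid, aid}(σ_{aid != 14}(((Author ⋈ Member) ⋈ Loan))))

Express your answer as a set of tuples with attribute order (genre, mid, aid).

Joining Author and Member on mname yields {(Jo, Ned, 21, 24), (Jo, Ned, 21, 9), (Xia, Hal, 4, 9), (Xia, Tai, 40, 9), (Xia, Zed, 25, 9), (Yan, Ada, 26, 13), (Yan, Ada, 26, 30), (Yan, Ada, 26, 35), (Yan, Dee, 29, 13), (Yan, Dee, 29, 30), (Yan, Dee, 29, 35), (Yan, Ivy, 14, 13), (Yan, Ivy, 14, 30), (Yan, Ivy, 14, 35)}.
Joining (Author ⋈ Member) and Loan on mname yields {(Jo, Ned, 21, 24, p3, Atlas), (Jo, Ned, 21, 9, p3, Atlas), (Yan, Ada, 26, 13, hr, Gamma), (Yan, Ada, 26, 13, k1, Beta), (Yan, Ada, 26, 13, p1, Argo), (Yan, Ada, 26, 30, hr, Gamma), (Yan, Ada, 26, 30, k1, Beta), (Yan, Ada, 26, 30, p1, Argo), (Yan, Ada, 26, 35, hr, Gamma), (Yan, Ada, 26, 35, k1, Beta), (Yan, Ada, 26, 35, p1, Argo), (Yan, Dee, 29, 13, hr, Gamma), (Yan, Dee, 29, 13, k1, Beta), (Yan, Dee, 29, 13, p1, Argo), (Yan, Dee, 29, 30, hr, Gamma), (Yan, Dee, 29, 30, k1, Beta), (Yan, Dee, 29, 30, p1, Argo), (Yan, Dee, 29, 35, hr, Gamma), (Yan, Dee, 29, 35, k1, Beta), (Yan, Dee, 29, 35, p1, Argo), (Yan, Ivy, 14, 13, hr, Gamma), (Yan, Ivy, 14, 13, k1, Beta), (Yan, Ivy, 14, 13, p1, Argo), (Yan, Ivy, 14, 30, hr, Gamma), (Yan, Ivy, 14, 30, k1, Beta), (Yan, Ivy, 14, 30, p1, Argo), (Yan, Ivy, 14, 35, hr, Gamma), (Yan, Ivy, 14, 35, k1, Beta), (Yan, Ivy, 14, 35, p1, Argo)}.
Filtering on aid != 14 leaves {(Jo, Ned, 21, 24, p3, Atlas), (Jo, Ned, 21, 9, p3, Atlas), (Yan, Ada, 26, 13, hr, Gamma), (Yan, Ada, 26, 13, k1, Beta), (Yan, Ada, 26, 13, p1, Argo), (Yan, Ada, 26, 30, hr, Gamma), (Yan, Ada, 26, 30, k1, Beta), (Yan, Ada, 26, 30, p1, Argo), (Yan, Ada, 26, 35, hr, Gamma), (Yan, Ada, 26, 35, k1, Beta), (Yan, Ada, 26, 35, p1, Argo), (Yan, Dee, 29, 13, hr, Gamma), (Yan, Dee, 29, 13, k1, Beta), (Yan, Dee, 29, 13, p1, Argo), (Yan, Dee, 29, 30, hr, Gamma), (Yan, Dee, 29, 30, k1, Beta), (Yan, Dee, 29, 30, p1, Argo), (Yan, Dee, 29, 35, hr, Gamma), (Yan, Dee, 29, 35, k1, Beta), (Yan, Dee, 29, 35, p1, Argo)}.
Projecting to genre, mid, aid: {(hr, 13, 26), (hr, 13, 29), (hr, 30, 26), (hr, 30, 29), (hr, 35, 26), (hr, 35, 29), (k1, 13, 26), (k1, 13, 29), (k1, 30, 26), (k1, 30, 29), (k1, 35, 26), (k1, 35, 29), (p1, 13, 26), (p1, 13, 29), (p1, 30, 26), (p1, 30, 29), (p1, 35, 26), (p1, 35, 29), (p3, 24, 21), (p3, 9, 21)}
Filtering on genre = hr leaves {(hr, 13, 26), (hr, 13, 29), (hr, 30, 26), (hr, 30, 29), (hr, 35, 26), (hr, 35, 29)}.

{(hr, 13, 26), (hr, 13, 29), (hr, 30, 26), (hr, 30, 29), (hr, 35, 26), (hr, 35, 29)}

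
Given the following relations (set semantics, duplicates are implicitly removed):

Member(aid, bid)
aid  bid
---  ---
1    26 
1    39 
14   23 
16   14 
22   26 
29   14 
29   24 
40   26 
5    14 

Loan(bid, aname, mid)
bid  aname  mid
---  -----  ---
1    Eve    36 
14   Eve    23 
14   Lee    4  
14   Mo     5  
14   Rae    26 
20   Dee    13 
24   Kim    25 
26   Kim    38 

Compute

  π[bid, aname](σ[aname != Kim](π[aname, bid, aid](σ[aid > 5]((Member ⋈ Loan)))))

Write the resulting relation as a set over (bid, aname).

Joining Member and Loan on bid yields {(1, 26, Kim, 38), (16, 14, Eve, 23), (16, 14, Lee, 4), (16, 14, Mo, 5), (16, 14, Rae, 26), (22, 26, Kim, 38), (29, 14, Eve, 23), (29, 14, Lee, 4), (29, 14, Mo, 5), (29, 14, Rae, 26), (29, 24, Kim, 25), (40, 26, Kim, 38), (5, 14, Eve, 23), (5, 14, Lee, 4), (5, 14, Mo, 5), (5, 14, Rae, 26)}.
σ[aid > 5]: keep tuples satisfying aid > 5 → {(16, 14, Eve, 23), (16, 14, Lee, 4), (16, 14, Mo, 5), (16, 14, Rae, 26), (22, 26, Kim, 38), (29, 14, Eve, 23), (29, 14, Lee, 4), (29, 14, Mo, 5), (29, 14, Rae, 26), (29, 24, Kim, 25), (40, 26, Kim, 38)}
Projecting to aname, bid, aid: {(Eve, 14, 16), (Eve, 14, 29), (Kim, 24, 29), (Kim, 26, 22), (Kim, 26, 40), (Lee, 14, 16), (Lee, 14, 29), (Mo, 14, 16), (Mo, 14, 29), (Rae, 14, 16), (Rae, 14, 29)}
σ[aname != Kim]: keep tuples satisfying aname != Kim → {(Eve, 14, 16), (Eve, 14, 29), (Lee, 14, 16), (Lee, 14, 29), (Mo, 14, 16), (Mo, 14, 29), (Rae, 14, 16), (Rae, 14, 29)}
Projecting to bid, aname (4 duplicate(s) eliminated): {(14, Eve), (14, Lee), (14, Mo), (14, Rae)}

{(14, Eve), (14, Lee), (14, Mo), (14, Rae)}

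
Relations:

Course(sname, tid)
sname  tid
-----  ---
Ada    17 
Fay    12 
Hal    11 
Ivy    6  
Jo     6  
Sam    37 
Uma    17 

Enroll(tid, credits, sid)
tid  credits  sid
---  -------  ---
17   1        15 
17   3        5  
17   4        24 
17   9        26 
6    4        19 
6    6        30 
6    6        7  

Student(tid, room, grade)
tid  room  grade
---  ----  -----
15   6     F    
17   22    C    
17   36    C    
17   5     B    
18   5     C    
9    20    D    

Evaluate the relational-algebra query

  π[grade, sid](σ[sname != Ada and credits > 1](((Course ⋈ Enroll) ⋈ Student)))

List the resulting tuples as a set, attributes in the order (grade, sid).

Natural join on tid: {(Ada, 17, 1, 15), (Ada, 17, 3, 5), (Ada, 17, 4, 24), (Ada, 17, 9, 26), (Ivy, 6, 4, 19), (Ivy, 6, 6, 30), (Ivy, 6, 6, 7), (Jo, 6, 4, 19), (Jo, 6, 6, 30), (Jo, 6, 6, 7), (Uma, 17, 1, 15), (Uma, 17, 3, 5), (Uma, 17, 4, 24), (Uma, 17, 9, 26)}
Natural join on tid: {(Ada, 17, 1, 15, 22, C), (Ada, 17, 1, 15, 36, C), (Ada, 17, 1, 15, 5, B), (Ada, 17, 3, 5, 22, C), (Ada, 17, 3, 5, 36, C), (Ada, 17, 3, 5, 5, B), (Ada, 17, 4, 24, 22, C), (Ada, 17, 4, 24, 36, C), (Ada, 17, 4, 24, 5, B), (Ada, 17, 9, 26, 22, C), (Ada, 17, 9, 26, 36, C), (Ada, 17, 9, 26, 5, B), (Uma, 17, 1, 15, 22, C), (Uma, 17, 1, 15, 36, C), (Uma, 17, 1, 15, 5, B), (Uma, 17, 3, 5, 22, C), (Uma, 17, 3, 5, 36, C), (Uma, 17, 3, 5, 5, B), (Uma, 17, 4, 24, 22, C), (Uma, 17, 4, 24, 36, C), (Uma, 17, 4, 24, 5, B), (Uma, 17, 9, 26, 22, C), (Uma, 17, 9, 26, 36, C), (Uma, 17, 9, 26, 5, B)}
Apply σ_{sname != Ada and credits > 1}; surviving tuples: {(Uma, 17, 3, 5, 22, C), (Uma, 17, 3, 5, 36, C), (Uma, 17, 3, 5, 5, B), (Uma, 17, 4, 24, 22, C), (Uma, 17, 4, 24, 36, C), (Uma, 17, 4, 24, 5, B), (Uma, 17, 9, 26, 22, C), (Uma, 17, 9, 26, 36, C), (Uma, 17, 9, 26, 5, B)}
π_{grade, sid} gives {(B, 24), (B, 26), (B, 5), (C, 24), (C, 26), (C, 5)} (3 duplicate(s) eliminated).

{(B, 24), (B, 26), (B, 5), (C, 24), (C, 26), (C, 5)}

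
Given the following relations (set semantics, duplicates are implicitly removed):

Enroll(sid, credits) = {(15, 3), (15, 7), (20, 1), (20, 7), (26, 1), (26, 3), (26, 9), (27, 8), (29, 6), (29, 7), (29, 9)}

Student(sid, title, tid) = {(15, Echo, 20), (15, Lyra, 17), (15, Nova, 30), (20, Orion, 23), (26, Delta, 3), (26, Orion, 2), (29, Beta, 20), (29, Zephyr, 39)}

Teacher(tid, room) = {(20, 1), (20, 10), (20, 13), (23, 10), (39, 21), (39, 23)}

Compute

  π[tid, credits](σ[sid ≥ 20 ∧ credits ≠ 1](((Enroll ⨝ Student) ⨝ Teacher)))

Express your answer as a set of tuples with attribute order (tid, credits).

{(20, 6), (20, 7), (20, 9), (23, 7), (39, 6), (39, 7), (39, 9)}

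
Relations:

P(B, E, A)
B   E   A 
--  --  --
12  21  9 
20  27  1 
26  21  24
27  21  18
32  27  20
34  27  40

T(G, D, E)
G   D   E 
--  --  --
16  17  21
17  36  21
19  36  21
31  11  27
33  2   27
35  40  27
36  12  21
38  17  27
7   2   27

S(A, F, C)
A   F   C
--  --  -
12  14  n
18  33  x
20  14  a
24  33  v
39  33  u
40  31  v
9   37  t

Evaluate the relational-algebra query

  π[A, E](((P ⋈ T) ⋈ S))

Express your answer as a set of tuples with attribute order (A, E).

{(18, 21), (20, 27), (24, 21), (40, 27), (9, 21)}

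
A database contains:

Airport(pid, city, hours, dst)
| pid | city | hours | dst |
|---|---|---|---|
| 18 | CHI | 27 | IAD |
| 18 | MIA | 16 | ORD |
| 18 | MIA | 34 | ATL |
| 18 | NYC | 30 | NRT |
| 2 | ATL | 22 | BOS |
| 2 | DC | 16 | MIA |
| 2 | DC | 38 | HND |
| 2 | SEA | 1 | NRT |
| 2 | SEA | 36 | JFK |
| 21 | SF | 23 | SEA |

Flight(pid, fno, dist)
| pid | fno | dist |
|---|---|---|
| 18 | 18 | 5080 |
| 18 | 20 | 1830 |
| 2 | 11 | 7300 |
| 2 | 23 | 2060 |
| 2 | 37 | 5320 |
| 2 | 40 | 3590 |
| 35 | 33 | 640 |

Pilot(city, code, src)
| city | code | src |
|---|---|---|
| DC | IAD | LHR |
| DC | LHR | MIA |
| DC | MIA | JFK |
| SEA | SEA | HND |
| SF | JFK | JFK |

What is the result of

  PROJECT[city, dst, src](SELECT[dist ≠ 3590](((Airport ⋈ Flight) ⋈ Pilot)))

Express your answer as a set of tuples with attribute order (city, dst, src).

{(DC, HND, JFK), (DC, HND, LHR), (DC, HND, MIA), (DC, MIA, JFK), (DC, MIA, LHR), (DC, MIA, MIA), (SEA, JFK, HND), (SEA, NRT, HND)}

Airport ⋈ Flight (natural join on pid): {(18, CHI, 27, IAD, 18, 5080), (18, CHI, 27, IAD, 20, 1830), (18, MIA, 16, ORD, 18, 5080), (18, MIA, 16, ORD, 20, 1830), (18, MIA, 34, ATL, 18, 5080), (18, MIA, 34, ATL, 20, 1830), (18, NYC, 30, NRT, 18, 5080), (18, NYC, 30, NRT, 20, 1830), (2, ATL, 22, BOS, 11, 7300), (2, ATL, 22, BOS, 23, 2060), (2, ATL, 22, BOS, 37, 5320), (2, ATL, 22, BOS, 40, 3590), (2, DC, 16, MIA, 11, 7300), (2, DC, 16, MIA, 23, 2060), (2, DC, 16, MIA, 37, 5320), (2, DC, 16, MIA, 40, 3590), (2, DC, 38, HND, 11, 7300), (2, DC, 38, HND, 23, 2060), (2, DC, 38, HND, 37, 5320), (2, DC, 38, HND, 40, 3590), (2, SEA, 1, NRT, 11, 7300), (2, SEA, 1, NRT, 23, 2060), (2, SEA, 1, NRT, 37, 5320), (2, SEA, 1, NRT, 40, 3590), (2, SEA, 36, JFK, 11, 7300), (2, SEA, 36, JFK, 23, 2060), (2, SEA, 36, JFK, 37, 5320), (2, SEA, 36, JFK, 40, 3590)}
(Airport ⋈ Flight) ⋈ Pilot (natural join on city): {(2, DC, 16, MIA, 11, 7300, IAD, LHR), (2, DC, 16, MIA, 11, 7300, LHR, MIA), (2, DC, 16, MIA, 11, 7300, MIA, JFK), (2, DC, 16, MIA, 23, 2060, IAD, LHR), (2, DC, 16, MIA, 23, 2060, LHR, MIA), (2, DC, 16, MIA, 23, 2060, MIA, JFK), (2, DC, 16, MIA, 37, 5320, IAD, LHR), (2, DC, 16, MIA, 37, 5320, LHR, MIA), (2, DC, 16, MIA, 37, 5320, MIA, JFK), (2, DC, 16, MIA, 40, 3590, IAD, LHR), (2, DC, 16, MIA, 40, 3590, LHR, MIA), (2, DC, 16, MIA, 40, 3590, MIA, JFK), (2, DC, 38, HND, 11, 7300, IAD, LHR), (2, DC, 38, HND, 11, 7300, LHR, MIA), (2, DC, 38, HND, 11, 7300, MIA, JFK), (2, DC, 38, HND, 23, 2060, IAD, LHR), (2, DC, 38, HND, 23, 2060, LHR, MIA), (2, DC, 38, HND, 23, 2060, MIA, JFK), (2, DC, 38, HND, 37, 5320, IAD, LHR), (2, DC, 38, HND, 37, 5320, LHR, MIA), (2, DC, 38, HND, 37, 5320, MIA, JFK), (2, DC, 38, HND, 40, 3590, IAD, LHR), (2, DC, 38, HND, 40, 3590, LHR, MIA), (2, DC, 38, HND, 40, 3590, MIA, JFK), (2, SEA, 1, NRT, 11, 7300, SEA, HND), (2, SEA, 1, NRT, 23, 2060, SEA, HND), (2, SEA, 1, NRT, 37, 5320, SEA, HND), (2, SEA, 1, NRT, 40, 3590, SEA, HND), (2, SEA, 36, JFK, 11, 7300, SEA, HND), (2, SEA, 36, JFK, 23, 2060, SEA, HND), (2, SEA, 36, JFK, 37, 5320, SEA, HND), (2, SEA, 36, JFK, 40, 3590, SEA, HND)}
Selection dist ≠ 3590: {(2, DC, 16, MIA, 11, 7300, IAD, LHR), (2, DC, 16, MIA, 11, 7300, LHR, MIA), (2, DC, 16, MIA, 11, 7300, MIA, JFK), (2, DC, 16, MIA, 23, 2060, IAD, LHR), (2, DC, 16, MIA, 23, 2060, LHR, MIA), (2, DC, 16, MIA, 23, 2060, MIA, JFK), (2, DC, 16, MIA, 37, 5320, IAD, LHR), (2, DC, 16, MIA, 37, 5320, LHR, MIA), (2, DC, 16, MIA, 37, 5320, MIA, JFK), (2, DC, 38, HND, 11, 7300, IAD, LHR), (2, DC, 38, HND, 11, 7300, LHR, MIA), (2, DC, 38, HND, 11, 7300, MIA, JFK), (2, DC, 38, HND, 23, 2060, IAD, LHR), (2, DC, 38, HND, 23, 2060, LHR, MIA), (2, DC, 38, HND, 23, 2060, MIA, JFK), (2, DC, 38, HND, 37, 5320, IAD, LHR), (2, DC, 38, HND, 37, 5320, LHR, MIA), (2, DC, 38, HND, 37, 5320, MIA, JFK), (2, SEA, 1, NRT, 11, 7300, SEA, HND), (2, SEA, 1, NRT, 23, 2060, SEA, HND), (2, SEA, 1, NRT, 37, 5320, SEA, HND), (2, SEA, 36, JFK, 11, 7300, SEA, HND), (2, SEA, 36, JFK, 23, 2060, SEA, HND), (2, SEA, 36, JFK, 37, 5320, SEA, HND)}
π_{city, dst, src} gives {(DC, HND, JFK), (DC, HND, LHR), (DC, HND, MIA), (DC, MIA, JFK), (DC, MIA, LHR), (DC, MIA, MIA), (SEA, JFK, HND), (SEA, NRT, HND)} (16 duplicate(s) eliminated).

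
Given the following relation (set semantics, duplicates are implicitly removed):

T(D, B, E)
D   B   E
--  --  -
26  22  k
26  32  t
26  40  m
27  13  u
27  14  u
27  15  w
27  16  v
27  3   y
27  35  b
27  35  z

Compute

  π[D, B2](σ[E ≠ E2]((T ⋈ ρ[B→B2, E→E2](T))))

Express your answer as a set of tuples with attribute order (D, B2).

{(26, 22), (26, 32), (26, 40), (27, 13), (27, 14), (27, 15), (27, 16), (27, 3), (27, 35)}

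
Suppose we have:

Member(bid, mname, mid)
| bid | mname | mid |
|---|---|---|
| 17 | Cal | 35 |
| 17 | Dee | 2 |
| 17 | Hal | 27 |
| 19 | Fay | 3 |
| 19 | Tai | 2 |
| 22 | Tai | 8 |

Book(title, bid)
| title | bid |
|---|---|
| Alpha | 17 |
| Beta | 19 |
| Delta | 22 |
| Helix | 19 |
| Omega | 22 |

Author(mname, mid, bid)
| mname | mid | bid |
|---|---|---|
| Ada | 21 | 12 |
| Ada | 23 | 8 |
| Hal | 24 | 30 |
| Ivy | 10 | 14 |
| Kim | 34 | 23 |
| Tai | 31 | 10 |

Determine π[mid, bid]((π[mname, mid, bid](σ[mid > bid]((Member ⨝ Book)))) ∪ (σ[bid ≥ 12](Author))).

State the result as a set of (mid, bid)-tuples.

{(10, 14), (21, 12), (24, 30), (27, 17), (34, 23), (35, 17)}

Joining Member and Book on bid yields {(17, Cal, 35, Alpha), (17, Dee, 2, Alpha), (17, Hal, 27, Alpha), (19, Fay, 3, Beta), (19, Fay, 3, Helix), (19, Tai, 2, Beta), (19, Tai, 2, Helix), (22, Tai, 8, Delta), (22, Tai, 8, Omega)}.
Selection mid > bid: {(17, Cal, 35, Alpha), (17, Hal, 27, Alpha)}
π[mname, mid, bid]: project onto (mname, mid, bid) → {(Cal, 35, 17), (Hal, 27, 17)}
Selection bid ≥ 12: {(Ada, 21, 12), (Hal, 24, 30), (Ivy, 10, 14), (Kim, 34, 23)}
Union: {(Cal, 35, 17), (Hal, 27, 17)} with {(Ada, 21, 12), (Hal, 24, 30), (Ivy, 10, 14), (Kim, 34, 23)} → {(Ada, 21, 12), (Cal, 35, 17), (Hal, 24, 30), (Hal, 27, 17), (Ivy, 10, 14), (Kim, 34, 23)}
π[mid, bid]: project onto (mid, bid) → {(10, 14), (21, 12), (24, 30), (27, 17), (34, 23), (35, 17)}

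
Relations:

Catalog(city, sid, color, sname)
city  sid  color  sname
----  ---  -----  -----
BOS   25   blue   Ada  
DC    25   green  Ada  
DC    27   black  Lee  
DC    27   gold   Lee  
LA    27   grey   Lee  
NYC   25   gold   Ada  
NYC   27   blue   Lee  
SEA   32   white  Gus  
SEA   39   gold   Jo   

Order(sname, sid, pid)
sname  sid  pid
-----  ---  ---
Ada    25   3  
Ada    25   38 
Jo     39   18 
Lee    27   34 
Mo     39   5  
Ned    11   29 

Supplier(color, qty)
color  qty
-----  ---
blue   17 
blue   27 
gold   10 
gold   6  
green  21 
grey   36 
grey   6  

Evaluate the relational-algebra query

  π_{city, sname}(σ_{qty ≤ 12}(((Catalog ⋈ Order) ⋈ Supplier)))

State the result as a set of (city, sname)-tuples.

{(DC, Lee), (LA, Lee), (NYC, Ada), (SEA, Jo)}

Catalog ⋈ Order (natural join on sid, sname): {(BOS, 25, blue, Ada, 3), (BOS, 25, blue, Ada, 38), (DC, 25, green, Ada, 3), (DC, 25, green, Ada, 38), (DC, 27, black, Lee, 34), (DC, 27, gold, Lee, 34), (LA, 27, grey, Lee, 34), (NYC, 25, gold, Ada, 3), (NYC, 25, gold, Ada, 38), (NYC, 27, blue, Lee, 34), (SEA, 39, gold, Jo, 18)}
(Catalog ⋈ Order) ⋈ Supplier (natural join on color): {(BOS, 25, blue, Ada, 3, 17), (BOS, 25, blue, Ada, 3, 27), (BOS, 25, blue, Ada, 38, 17), (BOS, 25, blue, Ada, 38, 27), (DC, 25, green, Ada, 3, 21), (DC, 25, green, Ada, 38, 21), (DC, 27, gold, Lee, 34, 10), (DC, 27, gold, Lee, 34, 6), (LA, 27, grey, Lee, 34, 36), (LA, 27, grey, Lee, 34, 6), (NYC, 25, gold, Ada, 3, 10), (NYC, 25, gold, Ada, 3, 6), (NYC, 25, gold, Ada, 38, 10), (NYC, 25, gold, Ada, 38, 6), (NYC, 27, blue, Lee, 34, 17), (NYC, 27, blue, Lee, 34, 27), (SEA, 39, gold, Jo, 18, 10), (SEA, 39, gold, Jo, 18, 6)}
Filtering on qty ≤ 12 leaves {(DC, 27, gold, Lee, 34, 10), (DC, 27, gold, Lee, 34, 6), (LA, 27, grey, Lee, 34, 6), (NYC, 25, gold, Ada, 3, 10), (NYC, 25, gold, Ada, 3, 6), (NYC, 25, gold, Ada, 38, 10), (NYC, 25, gold, Ada, 38, 6), (SEA, 39, gold, Jo, 18, 10), (SEA, 39, gold, Jo, 18, 6)}.
Projecting to city, sname (5 duplicate(s) eliminated): {(DC, Lee), (LA, Lee), (NYC, Ada), (SEA, Jo)}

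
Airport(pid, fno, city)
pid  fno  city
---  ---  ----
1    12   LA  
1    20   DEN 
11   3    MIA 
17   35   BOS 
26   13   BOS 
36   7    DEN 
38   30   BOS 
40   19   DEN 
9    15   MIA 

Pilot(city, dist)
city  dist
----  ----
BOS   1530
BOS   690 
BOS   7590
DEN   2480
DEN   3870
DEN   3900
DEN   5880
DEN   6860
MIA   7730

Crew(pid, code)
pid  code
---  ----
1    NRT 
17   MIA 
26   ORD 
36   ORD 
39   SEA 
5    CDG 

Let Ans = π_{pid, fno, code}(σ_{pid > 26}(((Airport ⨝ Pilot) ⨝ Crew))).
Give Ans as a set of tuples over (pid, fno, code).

Joining Airport and Pilot on city yields {(1, 20, DEN, 2480), (1, 20, DEN, 3870), (1, 20, DEN, 3900), (1, 20, DEN, 5880), (1, 20, DEN, 6860), (11, 3, MIA, 7730), (17, 35, BOS, 1530), (17, 35, BOS, 690), (17, 35, BOS, 7590), (26, 13, BOS, 1530), (26, 13, BOS, 690), (26, 13, BOS, 7590), (36, 7, DEN, 2480), (36, 7, DEN, 3870), (36, 7, DEN, 3900), (36, 7, DEN, 5880), (36, 7, DEN, 6860), (38, 30, BOS, 1530), (38, 30, BOS, 690), (38, 30, BOS, 7590), (40, 19, DEN, 2480), (40, 19, DEN, 3870), (40, 19, DEN, 3900), (40, 19, DEN, 5880), (40, 19, DEN, 6860), (9, 15, MIA, 7730)}.
Joining (Airport ⨝ Pilot) and Crew on pid yields {(1, 20, DEN, 2480, NRT), (1, 20, DEN, 3870, NRT), (1, 20, DEN, 3900, NRT), (1, 20, DEN, 5880, NRT), (1, 20, DEN, 6860, NRT), (17, 35, BOS, 1530, MIA), (17, 35, BOS, 690, MIA), (17, 35, BOS, 7590, MIA), (26, 13, BOS, 1530, ORD), (26, 13, BOS, 690, ORD), (26, 13, BOS, 7590, ORD), (36, 7, DEN, 2480, ORD), (36, 7, DEN, 3870, ORD), (36, 7, DEN, 3900, ORD), (36, 7, DEN, 5880, ORD), (36, 7, DEN, 6860, ORD)}.
σ[pid > 26]: keep tuples satisfying pid > 26 → {(36, 7, DEN, 2480, ORD), (36, 7, DEN, 3870, ORD), (36, 7, DEN, 3900, ORD), (36, 7, DEN, 5880, ORD), (36, 7, DEN, 6860, ORD)}
π[pid, fno, code]: project onto (pid, fno, code) (4 duplicate(s) eliminated) → {(36, 7, ORD)}

{(36, 7, ORD)}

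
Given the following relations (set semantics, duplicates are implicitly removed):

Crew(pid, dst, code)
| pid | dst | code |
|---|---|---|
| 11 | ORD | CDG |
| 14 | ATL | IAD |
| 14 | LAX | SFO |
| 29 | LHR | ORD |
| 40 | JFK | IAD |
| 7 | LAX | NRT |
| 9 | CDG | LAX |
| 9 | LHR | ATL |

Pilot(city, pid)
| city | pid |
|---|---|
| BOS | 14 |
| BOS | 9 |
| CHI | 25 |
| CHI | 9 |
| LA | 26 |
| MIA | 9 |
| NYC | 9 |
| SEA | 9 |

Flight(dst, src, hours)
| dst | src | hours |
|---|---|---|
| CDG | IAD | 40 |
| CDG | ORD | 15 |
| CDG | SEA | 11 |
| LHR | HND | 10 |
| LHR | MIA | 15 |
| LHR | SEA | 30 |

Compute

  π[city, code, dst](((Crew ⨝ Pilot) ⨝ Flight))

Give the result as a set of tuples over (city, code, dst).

Joining Crew and Pilot on pid yields {(14, ATL, IAD, BOS), (14, LAX, SFO, BOS), (9, CDG, LAX, BOS), (9, CDG, LAX, CHI), (9, CDG, LAX, MIA), (9, CDG, LAX, NYC), (9, CDG, LAX, SEA), (9, LHR, ATL, BOS), (9, LHR, ATL, CHI), (9, LHR, ATL, MIA), (9, LHR, ATL, NYC), (9, LHR, ATL, SEA)}.
Joining (Crew ⨝ Pilot) and Flight on dst yields {(9, CDG, LAX, BOS, IAD, 40), (9, CDG, LAX, BOS, ORD, 15), (9, CDG, LAX, BOS, SEA, 11), (9, CDG, LAX, CHI, IAD, 40), (9, CDG, LAX, CHI, ORD, 15), (9, CDG, LAX, CHI, SEA, 11), (9, CDG, LAX, MIA, IAD, 40), (9, CDG, LAX, MIA, ORD, 15), (9, CDG, LAX, MIA, SEA, 11), (9, CDG, LAX, NYC, IAD, 40), (9, CDG, LAX, NYC, ORD, 15), (9, CDG, LAX, NYC, SEA, 11), (9, CDG, LAX, SEA, IAD, 40), (9, CDG, LAX, SEA, ORD, 15), (9, CDG, LAX, SEA, SEA, 11), (9, LHR, ATL, BOS, HND, 10), (9, LHR, ATL, BOS, MIA, 15), (9, LHR, ATL, BOS, SEA, 30), (9, LHR, ATL, CHI, HND, 10), (9, LHR, ATL, CHI, MIA, 15), (9, LHR, ATL, CHI, SEA, 30), (9, LHR, ATL, MIA, HND, 10), (9, LHR, ATL, MIA, MIA, 15), (9, LHR, ATL, MIA, SEA, 30), (9, LHR, ATL, NYC, HND, 10), (9, LHR, ATL, NYC, MIA, 15), (9, LHR, ATL, NYC, SEA, 30), (9, LHR, ATL, SEA, HND, 10), (9, LHR, ATL, SEA, MIA, 15), (9, LHR, ATL, SEA, SEA, 30)}.
Projecting to city, code, dst (20 duplicate(s) eliminated): {(BOS, ATL, LHR), (BOS, LAX, CDG), (CHI, ATL, LHR), (CHI, LAX, CDG), (MIA, ATL, LHR), (MIA, LAX, CDG), (NYC, ATL, LHR), (NYC, LAX, CDG), (SEA, ATL, LHR), (SEA, LAX, CDG)}

{(BOS, ATL, LHR), (BOS, LAX, CDG), (CHI, ATL, LHR), (CHI, LAX, CDG), (MIA, ATL, LHR), (MIA, LAX, CDG), (NYC, ATL, LHR), (NYC, LAX, CDG), (SEA, ATL, LHR), (SEA, LAX, CDG)}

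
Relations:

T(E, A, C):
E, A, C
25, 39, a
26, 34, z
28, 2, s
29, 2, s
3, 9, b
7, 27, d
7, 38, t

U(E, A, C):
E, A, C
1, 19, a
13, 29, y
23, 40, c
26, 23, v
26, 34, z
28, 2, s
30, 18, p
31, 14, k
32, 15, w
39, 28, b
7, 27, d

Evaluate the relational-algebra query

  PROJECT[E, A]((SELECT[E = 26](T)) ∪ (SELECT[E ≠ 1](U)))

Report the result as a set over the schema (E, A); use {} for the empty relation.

Selection E = 26: {(26, 34, z)}
Selection E ≠ 1: {(13, 29, y), (23, 40, c), (26, 23, v), (26, 34, z), (28, 2, s), (30, 18, p), (31, 14, k), (32, 15, w), (39, 28, b), (7, 27, d)}
Set union of the two operands is {(13, 29, y), (23, 40, c), (26, 23, v), (26, 34, z), (28, 2, s), (30, 18, p), (31, 14, k), (32, 15, w), (39, 28, b), (7, 27, d)}.
Projecting to E, A: {(13, 29), (23, 40), (26, 23), (26, 34), (28, 2), (30, 18), (31, 14), (32, 15), (39, 28), (7, 27)}

{(13, 29), (23, 40), (26, 23), (26, 34), (28, 2), (30, 18), (31, 14), (32, 15), (39, 28), (7, 27)}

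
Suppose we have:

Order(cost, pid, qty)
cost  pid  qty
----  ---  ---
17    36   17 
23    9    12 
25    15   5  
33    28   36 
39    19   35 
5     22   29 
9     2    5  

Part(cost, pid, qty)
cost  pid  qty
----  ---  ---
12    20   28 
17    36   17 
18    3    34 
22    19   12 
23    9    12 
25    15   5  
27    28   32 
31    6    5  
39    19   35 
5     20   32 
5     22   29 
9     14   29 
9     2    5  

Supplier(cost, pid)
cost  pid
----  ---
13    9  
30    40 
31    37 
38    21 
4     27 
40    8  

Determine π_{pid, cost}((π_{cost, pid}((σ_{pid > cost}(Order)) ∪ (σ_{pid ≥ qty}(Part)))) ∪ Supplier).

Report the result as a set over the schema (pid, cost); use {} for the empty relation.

Apply σ_{pid > cost}; surviving tuples: {(17, 36, 17), (5, 22, 29)}
Apply σ_{pid ≥ qty}; surviving tuples: {(17, 36, 17), (22, 19, 12), (25, 15, 5), (31, 6, 5)}
Union: {(17, 36, 17), (5, 22, 29)} with {(17, 36, 17), (22, 19, 12), (25, 15, 5), (31, 6, 5)} → {(17, 36, 17), (22, 19, 12), (25, 15, 5), (31, 6, 5), (5, 22, 29)}
Projecting to cost, pid: {(17, 36), (22, 19), (25, 15), (31, 6), (5, 22)}
Union: {(17, 36), (22, 19), (25, 15), (31, 6), (5, 22)} with {(13, 9), (30, 40), (31, 37), (38, 21), (4, 27), (40, 8)} → {(13, 9), (17, 36), (22, 19), (25, 15), (30, 40), (31, 37), (31, 6), (38, 21), (4, 27), (40, 8), (5, 22)}
Projecting to pid, cost: {(15, 25), (19, 22), (21, 38), (22, 5), (27, 4), (36, 17), (37, 31), (40, 30), (6, 31), (8, 40), (9, 13)}

{(15, 25), (19, 22), (21, 38), (22, 5), (27, 4), (36, 17), (37, 31), (40, 30), (6, 31), (8, 40), (9, 13)}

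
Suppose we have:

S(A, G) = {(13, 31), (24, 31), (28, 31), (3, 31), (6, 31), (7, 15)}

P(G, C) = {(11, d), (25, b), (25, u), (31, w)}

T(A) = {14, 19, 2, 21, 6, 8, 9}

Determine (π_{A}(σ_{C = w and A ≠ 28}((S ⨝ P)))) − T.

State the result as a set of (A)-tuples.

Natural join on G: {(13, 31, w), (24, 31, w), (28, 31, w), (3, 31, w), (6, 31, w)}
σ[C = w and A ≠ 28]: keep tuples satisfying C = w and A ≠ 28 → {(13, 31, w), (24, 31, w), (3, 31, w), (6, 31, w)}
Keep only column(s) A: {13, 24, 3, 6}
Taking the difference: {13, 24, 3}

{13, 24, 3}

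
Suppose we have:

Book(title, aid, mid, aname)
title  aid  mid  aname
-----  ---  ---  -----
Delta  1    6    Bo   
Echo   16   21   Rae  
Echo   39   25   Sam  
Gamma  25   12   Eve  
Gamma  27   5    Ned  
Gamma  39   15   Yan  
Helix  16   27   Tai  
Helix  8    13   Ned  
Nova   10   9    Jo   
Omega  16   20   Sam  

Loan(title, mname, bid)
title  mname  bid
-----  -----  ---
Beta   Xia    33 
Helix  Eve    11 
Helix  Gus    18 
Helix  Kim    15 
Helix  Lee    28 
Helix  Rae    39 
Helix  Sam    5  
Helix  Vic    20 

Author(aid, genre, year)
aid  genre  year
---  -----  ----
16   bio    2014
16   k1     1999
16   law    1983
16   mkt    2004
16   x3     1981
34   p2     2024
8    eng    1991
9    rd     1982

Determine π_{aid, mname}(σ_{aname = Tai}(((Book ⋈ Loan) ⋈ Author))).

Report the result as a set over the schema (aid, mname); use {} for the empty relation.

{(16, Eve), (16, Gus), (16, Kim), (16, Lee), (16, Rae), (16, Sam), (16, Vic)}

Joining Book and Loan on title yields {(Helix, 16, 27, Tai, Eve, 11), (Helix, 16, 27, Tai, Gus, 18), (Helix, 16, 27, Tai, Kim, 15), (Helix, 16, 27, Tai, Lee, 28), (Helix, 16, 27, Tai, Rae, 39), (Helix, 16, 27, Tai, Sam, 5), (Helix, 16, 27, Tai, Vic, 20), (Helix, 8, 13, Ned, Eve, 11), (Helix, 8, 13, Ned, Gus, 18), (Helix, 8, 13, Ned, Kim, 15), (Helix, 8, 13, Ned, Lee, 28), (Helix, 8, 13, Ned, Rae, 39), (Helix, 8, 13, Ned, Sam, 5), (Helix, 8, 13, Ned, Vic, 20)}.
Joining (Book ⋈ Loan) and Author on aid yields {(Helix, 16, 27, Tai, Eve, 11, bio, 2014), (Helix, 16, 27, Tai, Eve, 11, k1, 1999), (Helix, 16, 27, Tai, Eve, 11, law, 1983), (Helix, 16, 27, Tai, Eve, 11, mkt, 2004), (Helix, 16, 27, Tai, Eve, 11, x3, 1981), (Helix, 16, 27, Tai, Gus, 18, bio, 2014), (Helix, 16, 27, Tai, Gus, 18, k1, 1999), (Helix, 16, 27, Tai, Gus, 18, law, 1983), (Helix, 16, 27, Tai, Gus, 18, mkt, 2004), (Helix, 16, 27, Tai, Gus, 18, x3, 1981), (Helix, 16, 27, Tai, Kim, 15, bio, 2014), (Helix, 16, 27, Tai, Kim, 15, k1, 1999), (Helix, 16, 27, Tai, Kim, 15, law, 1983), (Helix, 16, 27, Tai, Kim, 15, mkt, 2004), (Helix, 16, 27, Tai, Kim, 15, x3, 1981), (Helix, 16, 27, Tai, Lee, 28, bio, 2014), (Helix, 16, 27, Tai, Lee, 28, k1, 1999), (Helix, 16, 27, Tai, Lee, 28, law, 1983), (Helix, 16, 27, Tai, Lee, 28, mkt, 2004), (Helix, 16, 27, Tai, Lee, 28, x3, 1981), (Helix, 16, 27, Tai, Rae, 39, bio, 2014), (Helix, 16, 27, Tai, Rae, 39, k1, 1999), (Helix, 16, 27, Tai, Rae, 39, law, 1983), (Helix, 16, 27, Tai, Rae, 39, mkt, 2004), (Helix, 16, 27, Tai, Rae, 39, x3, 1981), (Helix, 16, 27, Tai, Sam, 5, bio, 2014), (Helix, 16, 27, Tai, Sam, 5, k1, 1999), (Helix, 16, 27, Tai, Sam, 5, law, 1983), (Helix, 16, 27, Tai, Sam, 5, mkt, 2004), (Helix, 16, 27, Tai, Sam, 5, x3, 1981), (Helix, 16, 27, Tai, Vic, 20, bio, 2014), (Helix, 16, 27, Tai, Vic, 20, k1, 1999), (Helix, 16, 27, Tai, Vic, 20, law, 1983), (Helix, 16, 27, Tai, Vic, 20, mkt, 2004), (Helix, 16, 27, Tai, Vic, 20, x3, 1981), (Helix, 8, 13, Ned, Eve, 11, eng, 1991), (Helix, 8, 13, Ned, Gus, 18, eng, 1991), (Helix, 8, 13, Ned, Kim, 15, eng, 1991), (Helix, 8, 13, Ned, Lee, 28, eng, 1991), (Helix, 8, 13, Ned, Rae, 39, eng, 1991), (Helix, 8, 13, Ned, Sam, 5, eng, 1991), (Helix, 8, 13, Ned, Vic, 20, eng, 1991)}.
σ[aname = Tai]: keep tuples satisfying aname = Tai → {(Helix, 16, 27, Tai, Eve, 11, bio, 2014), (Helix, 16, 27, Tai, Eve, 11, k1, 1999), (Helix, 16, 27, Tai, Eve, 11, law, 1983), (Helix, 16, 27, Tai, Eve, 11, mkt, 2004), (Helix, 16, 27, Tai, Eve, 11, x3, 1981), (Helix, 16, 27, Tai, Gus, 18, bio, 2014), (Helix, 16, 27, Tai, Gus, 18, k1, 1999), (Helix, 16, 27, Tai, Gus, 18, law, 1983), (Helix, 16, 27, Tai, Gus, 18, mkt, 2004), (Helix, 16, 27, Tai, Gus, 18, x3, 1981), (Helix, 16, 27, Tai, Kim, 15, bio, 2014), (Helix, 16, 27, Tai, Kim, 15, k1, 1999), (Helix, 16, 27, Tai, Kim, 15, law, 1983), (Helix, 16, 27, Tai, Kim, 15, mkt, 2004), (Helix, 16, 27, Tai, Kim, 15, x3, 1981), (Helix, 16, 27, Tai, Lee, 28, bio, 2014), (Helix, 16, 27, Tai, Lee, 28, k1, 1999), (Helix, 16, 27, Tai, Lee, 28, law, 1983), (Helix, 16, 27, Tai, Lee, 28, mkt, 2004), (Helix, 16, 27, Tai, Lee, 28, x3, 1981), (Helix, 16, 27, Tai, Rae, 39, bio, 2014), (Helix, 16, 27, Tai, Rae, 39, k1, 1999), (Helix, 16, 27, Tai, Rae, 39, law, 1983), (Helix, 16, 27, Tai, Rae, 39, mkt, 2004), (Helix, 16, 27, Tai, Rae, 39, x3, 1981), (Helix, 16, 27, Tai, Sam, 5, bio, 2014), (Helix, 16, 27, Tai, Sam, 5, k1, 1999), (Helix, 16, 27, Tai, Sam, 5, law, 1983), (Helix, 16, 27, Tai, Sam, 5, mkt, 2004), (Helix, 16, 27, Tai, Sam, 5, x3, 1981), (Helix, 16, 27, Tai, Vic, 20, bio, 2014), (Helix, 16, 27, Tai, Vic, 20, k1, 1999), (Helix, 16, 27, Tai, Vic, 20, law, 1983), (Helix, 16, 27, Tai, Vic, 20, mkt, 2004), (Helix, 16, 27, Tai, Vic, 20, x3, 1981)}
Projecting to aid, mname (28 duplicate(s) eliminated): {(16, Eve), (16, Gus), (16, Kim), (16, Lee), (16, Rae), (16, Sam), (16, Vic)}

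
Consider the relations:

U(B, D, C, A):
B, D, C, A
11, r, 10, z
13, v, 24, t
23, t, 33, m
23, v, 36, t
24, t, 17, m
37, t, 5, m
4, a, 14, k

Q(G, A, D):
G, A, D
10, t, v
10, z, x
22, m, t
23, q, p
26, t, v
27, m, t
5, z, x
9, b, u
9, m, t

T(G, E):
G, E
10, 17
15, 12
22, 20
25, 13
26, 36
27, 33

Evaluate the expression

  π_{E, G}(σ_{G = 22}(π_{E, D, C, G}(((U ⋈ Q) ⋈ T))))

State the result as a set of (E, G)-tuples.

U ⋈ Q (natural join on D, A): {(13, v, 24, t, 10), (13, v, 24, t, 26), (23, t, 33, m, 22), (23, t, 33, m, 27), (23, t, 33, m, 9), (23, v, 36, t, 10), (23, v, 36, t, 26), (24, t, 17, m, 22), (24, t, 17, m, 27), (24, t, 17, m, 9), (37, t, 5, m, 22), (37, t, 5, m, 27), (37, t, 5, m, 9)}
(U ⋈ Q) ⋈ T (natural join on G): {(13, v, 24, t, 10, 17), (13, v, 24, t, 26, 36), (23, t, 33, m, 22, 20), (23, t, 33, m, 27, 33), (23, v, 36, t, 10, 17), (23, v, 36, t, 26, 36), (24, t, 17, m, 22, 20), (24, t, 17, m, 27, 33), (37, t, 5, m, 22, 20), (37, t, 5, m, 27, 33)}
π_{E, D, C, G} gives {(17, v, 24, 10), (17, v, 36, 10), (20, t, 17, 22), (20, t, 33, 22), (20, t, 5, 22), (33, t, 17, 27), (33, t, 33, 27), (33, t, 5, 27), (36, v, 24, 26), (36, v, 36, 26)}.
Apply σ_{G = 22}; surviving tuples: {(20, t, 17, 22), (20, t, 33, 22), (20, t, 5, 22)}
π_{E, G} gives {(20, 22)} (2 duplicate(s) eliminated).

{(20, 22)}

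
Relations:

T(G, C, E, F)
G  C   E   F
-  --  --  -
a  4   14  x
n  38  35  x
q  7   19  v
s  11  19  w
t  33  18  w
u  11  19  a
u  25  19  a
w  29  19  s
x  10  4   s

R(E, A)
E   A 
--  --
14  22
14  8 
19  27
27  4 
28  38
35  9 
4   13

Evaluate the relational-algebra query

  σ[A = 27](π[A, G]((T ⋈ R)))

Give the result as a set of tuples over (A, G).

{(27, q), (27, s), (27, u), (27, w)}

Joining T and R on E yields {(a, 4, 14, x, 22), (a, 4, 14, x, 8), (n, 38, 35, x, 9), (q, 7, 19, v, 27), (s, 11, 19, w, 27), (u, 11, 19, a, 27), (u, 25, 19, a, 27), (w, 29, 19, s, 27), (x, 10, 4, s, 13)}.
Projecting to A, G (1 duplicate(s) eliminated): {(13, x), (22, a), (27, q), (27, s), (27, u), (27, w), (8, a), (9, n)}
Filtering on A = 27 leaves {(27, q), (27, s), (27, u), (27, w)}.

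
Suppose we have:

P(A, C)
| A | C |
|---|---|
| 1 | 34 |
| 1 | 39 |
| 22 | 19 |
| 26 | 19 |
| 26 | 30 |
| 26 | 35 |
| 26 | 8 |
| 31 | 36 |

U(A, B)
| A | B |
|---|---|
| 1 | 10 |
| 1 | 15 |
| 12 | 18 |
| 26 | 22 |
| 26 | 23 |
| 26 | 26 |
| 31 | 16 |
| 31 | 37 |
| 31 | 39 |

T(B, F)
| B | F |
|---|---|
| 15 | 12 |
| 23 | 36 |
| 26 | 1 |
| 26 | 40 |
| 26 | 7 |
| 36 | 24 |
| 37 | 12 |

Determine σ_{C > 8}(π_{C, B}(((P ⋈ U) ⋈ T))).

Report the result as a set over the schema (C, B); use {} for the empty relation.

{(19, 23), (19, 26), (30, 23), (30, 26), (34, 15), (35, 23), (35, 26), (36, 37), (39, 15)}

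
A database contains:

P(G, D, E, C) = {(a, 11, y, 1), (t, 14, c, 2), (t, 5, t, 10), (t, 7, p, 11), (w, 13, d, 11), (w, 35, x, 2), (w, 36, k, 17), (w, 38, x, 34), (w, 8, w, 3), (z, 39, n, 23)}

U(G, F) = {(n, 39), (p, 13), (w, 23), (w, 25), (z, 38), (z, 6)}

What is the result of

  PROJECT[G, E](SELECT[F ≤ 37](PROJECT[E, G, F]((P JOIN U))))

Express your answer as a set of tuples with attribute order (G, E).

{(w, d), (w, k), (w, w), (w, x), (z, n)}

Joining P and U on G yields {(w, 13, d, 11, 23), (w, 13, d, 11, 25), (w, 35, x, 2, 23), (w, 35, x, 2, 25), (w, 36, k, 17, 23), (w, 36, k, 17, 25), (w, 38, x, 34, 23), (w, 38, x, 34, 25), (w, 8, w, 3, 23), (w, 8, w, 3, 25), (z, 39, n, 23, 38), (z, 39, n, 23, 6)}.
π[E, G, F]: project onto (E, G, F) (2 duplicate(s) eliminated) → {(d, w, 23), (d, w, 25), (k, w, 23), (k, w, 25), (n, z, 38), (n, z, 6), (w, w, 23), (w, w, 25), (x, w, 23), (x, w, 25)}
σ[F ≤ 37]: keep tuples satisfying F ≤ 37 → {(d, w, 23), (d, w, 25), (k, w, 23), (k, w, 25), (n, z, 6), (w, w, 23), (w, w, 25), (x, w, 23), (x, w, 25)}
π[G, E]: project onto (G, E) (4 duplicate(s) eliminated) → {(w, d), (w, k), (w, w), (w, x), (z, n)}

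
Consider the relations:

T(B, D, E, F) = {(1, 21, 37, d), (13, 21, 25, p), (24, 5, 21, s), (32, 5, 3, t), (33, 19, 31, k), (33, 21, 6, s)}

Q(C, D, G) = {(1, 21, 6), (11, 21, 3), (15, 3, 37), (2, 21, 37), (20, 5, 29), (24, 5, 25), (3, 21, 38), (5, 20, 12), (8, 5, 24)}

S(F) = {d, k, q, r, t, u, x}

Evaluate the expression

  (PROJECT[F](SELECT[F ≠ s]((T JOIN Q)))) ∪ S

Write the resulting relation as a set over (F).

{d, k, p, q, r, t, u, x}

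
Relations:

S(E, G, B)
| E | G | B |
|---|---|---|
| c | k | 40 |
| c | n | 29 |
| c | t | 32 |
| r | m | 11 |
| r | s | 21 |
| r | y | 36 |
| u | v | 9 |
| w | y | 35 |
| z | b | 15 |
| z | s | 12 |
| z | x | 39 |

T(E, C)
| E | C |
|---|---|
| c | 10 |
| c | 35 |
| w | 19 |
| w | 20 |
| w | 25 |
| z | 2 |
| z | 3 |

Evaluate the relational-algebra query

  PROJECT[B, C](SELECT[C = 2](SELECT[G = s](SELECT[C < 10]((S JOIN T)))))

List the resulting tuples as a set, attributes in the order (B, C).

{(12, 2)}

S ⋈ T (natural join on E): {(c, k, 40, 10), (c, k, 40, 35), (c, n, 29, 10), (c, n, 29, 35), (c, t, 32, 10), (c, t, 32, 35), (w, y, 35, 19), (w, y, 35, 20), (w, y, 35, 25), (z, b, 15, 2), (z, b, 15, 3), (z, s, 12, 2), (z, s, 12, 3), (z, x, 39, 2), (z, x, 39, 3)}
Selection C < 10: {(z, b, 15, 2), (z, b, 15, 3), (z, s, 12, 2), (z, s, 12, 3), (z, x, 39, 2), (z, x, 39, 3)}
Selection G = s: {(z, s, 12, 2), (z, s, 12, 3)}
Selection C = 2: {(z, s, 12, 2)}
Projecting to B, C: {(12, 2)}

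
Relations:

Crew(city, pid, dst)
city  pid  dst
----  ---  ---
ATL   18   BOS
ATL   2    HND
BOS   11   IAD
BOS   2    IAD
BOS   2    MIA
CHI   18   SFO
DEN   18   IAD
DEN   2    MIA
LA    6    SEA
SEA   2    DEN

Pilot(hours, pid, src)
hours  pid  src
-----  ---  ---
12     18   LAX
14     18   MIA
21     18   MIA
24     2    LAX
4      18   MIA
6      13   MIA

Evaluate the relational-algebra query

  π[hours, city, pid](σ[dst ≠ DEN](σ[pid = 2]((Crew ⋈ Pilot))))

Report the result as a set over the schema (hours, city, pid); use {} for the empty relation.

Joining Crew and Pilot on pid yields {(ATL, 18, BOS, 12, LAX), (ATL, 18, BOS, 14, MIA), (ATL, 18, BOS, 21, MIA), (ATL, 18, BOS, 4, MIA), (ATL, 2, HND, 24, LAX), (BOS, 2, IAD, 24, LAX), (BOS, 2, MIA, 24, LAX), (CHI, 18, SFO, 12, LAX), (CHI, 18, SFO, 14, MIA), (CHI, 18, SFO, 21, MIA), (CHI, 18, SFO, 4, MIA), (DEN, 18, IAD, 12, LAX), (DEN, 18, IAD, 14, MIA), (DEN, 18, IAD, 21, MIA), (DEN, 18, IAD, 4, MIA), (DEN, 2, MIA, 24, LAX), (SEA, 2, DEN, 24, LAX)}.
Filtering on pid = 2 leaves {(ATL, 2, HND, 24, LAX), (BOS, 2, IAD, 24, LAX), (BOS, 2, MIA, 24, LAX), (DEN, 2, MIA, 24, LAX), (SEA, 2, DEN, 24, LAX)}.
Filtering on dst ≠ DEN leaves {(ATL, 2, HND, 24, LAX), (BOS, 2, IAD, 24, LAX), (BOS, 2, MIA, 24, LAX), (DEN, 2, MIA, 24, LAX)}.
Projecting to hours, city, pid (1 duplicate(s) eliminated): {(24, ATL, 2), (24, BOS, 2), (24, DEN, 2)}

{(24, ATL, 2), (24, BOS, 2), (24, DEN, 2)}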